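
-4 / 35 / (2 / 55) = -22 / 7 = -3.14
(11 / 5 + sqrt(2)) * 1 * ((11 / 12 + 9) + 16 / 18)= 389 * sqrt(2) / 36 + 4279 / 180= 39.05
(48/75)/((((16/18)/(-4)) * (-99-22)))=72/3025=0.02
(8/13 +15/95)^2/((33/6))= 72962/671099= 0.11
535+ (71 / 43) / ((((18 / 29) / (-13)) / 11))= 119653 / 774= 154.59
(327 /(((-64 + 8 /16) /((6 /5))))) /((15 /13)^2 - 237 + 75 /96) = 21220992 /806622085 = 0.03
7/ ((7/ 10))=10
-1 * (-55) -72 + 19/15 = -15.73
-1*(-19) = 19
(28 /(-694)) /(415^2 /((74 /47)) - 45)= -1036 /2807662015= -0.00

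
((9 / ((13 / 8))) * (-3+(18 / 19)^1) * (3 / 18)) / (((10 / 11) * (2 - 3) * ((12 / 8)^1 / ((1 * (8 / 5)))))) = 1056 / 475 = 2.22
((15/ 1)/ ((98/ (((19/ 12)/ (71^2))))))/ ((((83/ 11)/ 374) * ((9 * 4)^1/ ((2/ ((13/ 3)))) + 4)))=195415/ 6724573016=0.00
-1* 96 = -96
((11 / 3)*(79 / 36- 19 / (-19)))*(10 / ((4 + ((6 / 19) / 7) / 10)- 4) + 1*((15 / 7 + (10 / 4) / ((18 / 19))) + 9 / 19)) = 13457782195 / 517104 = 26025.29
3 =3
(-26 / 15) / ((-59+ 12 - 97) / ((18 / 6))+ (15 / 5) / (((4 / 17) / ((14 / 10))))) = 104 / 1809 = 0.06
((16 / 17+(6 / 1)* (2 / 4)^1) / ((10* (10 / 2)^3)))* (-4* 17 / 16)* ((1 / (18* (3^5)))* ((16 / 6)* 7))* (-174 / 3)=13601 / 4100625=0.00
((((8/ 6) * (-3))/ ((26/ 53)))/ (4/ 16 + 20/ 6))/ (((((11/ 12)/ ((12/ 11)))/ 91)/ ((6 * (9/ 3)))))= -23079168/ 5203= -4435.74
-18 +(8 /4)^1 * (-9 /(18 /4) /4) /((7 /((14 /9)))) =-164 /9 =-18.22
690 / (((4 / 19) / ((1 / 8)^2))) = 6555 / 128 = 51.21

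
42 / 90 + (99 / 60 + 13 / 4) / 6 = 77 / 60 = 1.28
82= 82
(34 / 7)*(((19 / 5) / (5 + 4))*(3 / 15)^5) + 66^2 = 4287938146 / 984375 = 4356.00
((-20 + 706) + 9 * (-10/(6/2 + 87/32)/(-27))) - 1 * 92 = 326426/549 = 594.58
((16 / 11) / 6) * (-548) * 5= -664.24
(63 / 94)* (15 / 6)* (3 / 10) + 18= 6957 / 376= 18.50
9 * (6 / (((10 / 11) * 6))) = 9.90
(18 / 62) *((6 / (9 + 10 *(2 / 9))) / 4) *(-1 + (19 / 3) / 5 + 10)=6237 / 15655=0.40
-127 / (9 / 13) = -1651 / 9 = -183.44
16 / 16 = 1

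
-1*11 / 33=-1 / 3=-0.33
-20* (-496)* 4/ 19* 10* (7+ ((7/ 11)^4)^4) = 127643156495908052070400/ 873044867407871059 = 146204.58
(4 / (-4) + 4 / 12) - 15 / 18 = -3 / 2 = -1.50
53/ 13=4.08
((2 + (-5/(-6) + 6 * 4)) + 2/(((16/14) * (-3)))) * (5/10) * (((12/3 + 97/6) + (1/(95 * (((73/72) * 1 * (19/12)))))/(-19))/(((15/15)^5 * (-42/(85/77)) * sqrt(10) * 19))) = -0.12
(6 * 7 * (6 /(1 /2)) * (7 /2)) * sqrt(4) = 3528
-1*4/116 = -1/29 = -0.03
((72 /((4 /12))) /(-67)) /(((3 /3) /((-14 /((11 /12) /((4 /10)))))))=19.69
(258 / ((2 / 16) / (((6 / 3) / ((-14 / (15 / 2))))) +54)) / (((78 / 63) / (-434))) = -70542360 / 42029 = -1678.42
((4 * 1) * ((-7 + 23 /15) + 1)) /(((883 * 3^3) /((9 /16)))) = -67 /158940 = -0.00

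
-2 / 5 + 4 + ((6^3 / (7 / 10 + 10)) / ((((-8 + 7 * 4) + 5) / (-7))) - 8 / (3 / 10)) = -46094 / 1605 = -28.72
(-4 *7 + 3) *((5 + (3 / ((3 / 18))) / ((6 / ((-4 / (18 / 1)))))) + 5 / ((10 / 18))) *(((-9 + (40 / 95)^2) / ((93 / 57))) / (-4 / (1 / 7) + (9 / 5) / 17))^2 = -73292025625000 / 5850795952083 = -12.53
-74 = -74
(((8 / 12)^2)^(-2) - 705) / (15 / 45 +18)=-33597 / 880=-38.18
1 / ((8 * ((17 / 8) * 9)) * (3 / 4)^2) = 16 / 1377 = 0.01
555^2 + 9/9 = 308026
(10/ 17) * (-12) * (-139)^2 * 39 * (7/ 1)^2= -4430691720/ 17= -260628924.71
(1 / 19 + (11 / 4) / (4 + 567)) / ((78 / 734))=304977 / 564148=0.54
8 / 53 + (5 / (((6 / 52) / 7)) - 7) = 47141 / 159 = 296.48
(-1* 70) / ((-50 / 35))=49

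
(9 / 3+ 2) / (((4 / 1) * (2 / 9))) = 45 / 8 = 5.62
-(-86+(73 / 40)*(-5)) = 761 / 8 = 95.12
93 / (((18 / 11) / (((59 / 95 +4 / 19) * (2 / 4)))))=23.63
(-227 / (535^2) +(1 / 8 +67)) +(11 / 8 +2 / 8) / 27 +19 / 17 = 8973335782 / 131377275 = 68.30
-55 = -55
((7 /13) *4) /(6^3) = 7 /702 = 0.01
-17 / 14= -1.21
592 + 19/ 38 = 1185/ 2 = 592.50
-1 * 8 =-8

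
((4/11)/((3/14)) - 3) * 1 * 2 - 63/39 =-4.22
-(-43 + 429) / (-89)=386 / 89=4.34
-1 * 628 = -628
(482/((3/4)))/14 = 964/21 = 45.90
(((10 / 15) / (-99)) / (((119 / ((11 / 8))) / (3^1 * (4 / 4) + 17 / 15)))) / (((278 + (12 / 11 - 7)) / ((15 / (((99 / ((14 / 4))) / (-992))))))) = 7688 / 12364083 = 0.00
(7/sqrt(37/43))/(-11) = -7 * sqrt(1591)/407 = -0.69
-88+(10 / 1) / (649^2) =-37065678 / 421201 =-88.00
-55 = -55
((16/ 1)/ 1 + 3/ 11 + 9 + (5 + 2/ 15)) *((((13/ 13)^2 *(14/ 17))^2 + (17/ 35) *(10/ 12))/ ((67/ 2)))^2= 15761683135/ 496026792387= 0.03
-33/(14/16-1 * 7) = 264/49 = 5.39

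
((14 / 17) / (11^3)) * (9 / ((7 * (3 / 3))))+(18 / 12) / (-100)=-64281 / 4525400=-0.01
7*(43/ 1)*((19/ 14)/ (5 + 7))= 817/ 24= 34.04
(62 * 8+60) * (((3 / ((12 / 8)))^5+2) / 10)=9452 / 5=1890.40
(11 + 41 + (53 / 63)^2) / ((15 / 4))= 836788 / 59535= 14.06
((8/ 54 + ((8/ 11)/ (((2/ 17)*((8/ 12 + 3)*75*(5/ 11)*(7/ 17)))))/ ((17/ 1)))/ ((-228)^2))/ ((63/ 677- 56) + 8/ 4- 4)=-1706717/ 33100420901625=-0.00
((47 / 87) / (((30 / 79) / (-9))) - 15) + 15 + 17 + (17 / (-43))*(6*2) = -6829 / 12470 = -0.55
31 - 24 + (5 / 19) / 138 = 18359 / 2622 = 7.00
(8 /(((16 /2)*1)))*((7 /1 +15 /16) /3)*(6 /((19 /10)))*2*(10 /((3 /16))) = 50800 /57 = 891.23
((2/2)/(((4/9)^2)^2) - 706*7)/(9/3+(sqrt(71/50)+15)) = -256.17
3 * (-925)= -2775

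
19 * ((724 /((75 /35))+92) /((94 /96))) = 1960192 /235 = 8341.24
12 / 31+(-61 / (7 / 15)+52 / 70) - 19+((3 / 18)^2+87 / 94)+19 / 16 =-146.44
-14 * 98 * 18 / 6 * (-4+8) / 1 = -16464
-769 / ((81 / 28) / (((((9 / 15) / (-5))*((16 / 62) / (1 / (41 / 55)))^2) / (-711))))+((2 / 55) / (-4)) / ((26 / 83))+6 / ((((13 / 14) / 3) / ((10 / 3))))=360422421353123 / 5580615892500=64.58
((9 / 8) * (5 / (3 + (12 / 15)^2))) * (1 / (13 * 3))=375 / 9464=0.04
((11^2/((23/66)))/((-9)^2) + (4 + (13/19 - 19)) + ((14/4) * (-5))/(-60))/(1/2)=-919141/47196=-19.47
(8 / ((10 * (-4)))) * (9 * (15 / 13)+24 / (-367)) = -49233 / 23855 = -2.06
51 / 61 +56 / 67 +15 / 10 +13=132189 / 8174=16.17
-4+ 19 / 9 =-17 / 9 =-1.89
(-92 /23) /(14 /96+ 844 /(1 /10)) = -192 /405127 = -0.00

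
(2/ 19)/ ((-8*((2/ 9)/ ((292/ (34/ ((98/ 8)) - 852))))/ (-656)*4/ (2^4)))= -53.42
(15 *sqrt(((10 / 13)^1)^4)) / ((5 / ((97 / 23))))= 29100 / 3887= 7.49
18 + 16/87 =1582/87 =18.18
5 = 5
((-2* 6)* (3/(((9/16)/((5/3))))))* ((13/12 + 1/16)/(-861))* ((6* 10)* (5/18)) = 2.37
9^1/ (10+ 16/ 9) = 81/ 106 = 0.76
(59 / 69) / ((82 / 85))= 5015 / 5658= 0.89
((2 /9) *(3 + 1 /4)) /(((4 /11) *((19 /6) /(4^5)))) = 36608 /57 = 642.25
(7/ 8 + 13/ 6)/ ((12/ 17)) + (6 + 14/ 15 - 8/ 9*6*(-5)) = 54589/ 1440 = 37.91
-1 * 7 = -7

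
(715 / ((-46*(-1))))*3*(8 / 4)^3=8580 / 23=373.04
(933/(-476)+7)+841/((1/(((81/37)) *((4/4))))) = 32514359/17612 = 1846.15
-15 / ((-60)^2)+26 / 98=3071 / 11760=0.26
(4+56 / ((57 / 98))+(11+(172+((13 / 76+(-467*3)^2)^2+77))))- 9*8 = 66757652442814291 / 17328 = 3852588437373.86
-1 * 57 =-57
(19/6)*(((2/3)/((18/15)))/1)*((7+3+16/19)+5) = 1505/54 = 27.87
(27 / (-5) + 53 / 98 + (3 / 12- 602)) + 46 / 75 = -8908139 / 14700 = -606.00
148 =148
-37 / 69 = -0.54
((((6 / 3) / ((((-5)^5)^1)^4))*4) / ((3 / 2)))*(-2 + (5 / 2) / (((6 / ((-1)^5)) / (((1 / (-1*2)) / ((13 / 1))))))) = -1238 / 11157989501953125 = -0.00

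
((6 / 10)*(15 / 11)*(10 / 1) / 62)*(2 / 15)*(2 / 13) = 12 / 4433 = 0.00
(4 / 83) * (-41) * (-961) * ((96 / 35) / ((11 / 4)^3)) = 968318976 / 3866555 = 250.43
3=3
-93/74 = -1.26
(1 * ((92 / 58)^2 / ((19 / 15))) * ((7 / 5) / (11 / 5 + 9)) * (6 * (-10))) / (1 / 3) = -44.69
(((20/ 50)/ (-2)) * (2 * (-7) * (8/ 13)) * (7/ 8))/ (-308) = -7/ 1430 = -0.00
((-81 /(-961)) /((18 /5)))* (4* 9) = 810 /961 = 0.84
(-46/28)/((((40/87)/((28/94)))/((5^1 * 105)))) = -210105/376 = -558.79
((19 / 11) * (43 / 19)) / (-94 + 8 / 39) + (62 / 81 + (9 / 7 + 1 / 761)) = 34911571481 / 17362173906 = 2.01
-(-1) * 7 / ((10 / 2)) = 7 / 5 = 1.40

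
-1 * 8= -8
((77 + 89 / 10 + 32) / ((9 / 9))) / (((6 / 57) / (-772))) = -864678.60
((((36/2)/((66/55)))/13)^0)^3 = 1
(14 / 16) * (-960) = -840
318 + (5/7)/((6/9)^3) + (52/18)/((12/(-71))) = 458617/1512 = 303.32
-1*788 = -788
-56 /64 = -7 /8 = -0.88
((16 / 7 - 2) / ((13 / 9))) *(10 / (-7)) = -180 / 637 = -0.28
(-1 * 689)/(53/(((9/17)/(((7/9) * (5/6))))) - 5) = -334854/29105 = -11.51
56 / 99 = 0.57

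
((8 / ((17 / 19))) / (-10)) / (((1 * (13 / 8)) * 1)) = -0.55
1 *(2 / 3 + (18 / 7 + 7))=215 / 21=10.24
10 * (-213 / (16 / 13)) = -13845 / 8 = -1730.62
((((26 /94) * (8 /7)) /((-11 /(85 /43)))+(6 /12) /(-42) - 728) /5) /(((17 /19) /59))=-1524109832183 /158729340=-9601.94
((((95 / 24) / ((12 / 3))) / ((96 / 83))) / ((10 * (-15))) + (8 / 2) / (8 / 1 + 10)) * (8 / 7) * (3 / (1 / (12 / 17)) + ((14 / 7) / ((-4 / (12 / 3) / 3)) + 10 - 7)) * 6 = -59863 / 45696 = -1.31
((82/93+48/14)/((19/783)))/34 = 366183/70091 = 5.22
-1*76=-76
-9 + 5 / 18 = -157 / 18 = -8.72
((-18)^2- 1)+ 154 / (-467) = 150687 / 467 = 322.67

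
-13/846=-0.02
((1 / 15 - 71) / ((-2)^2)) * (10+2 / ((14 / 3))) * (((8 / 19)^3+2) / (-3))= 415516 / 3249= 127.89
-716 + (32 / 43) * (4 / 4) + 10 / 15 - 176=-114886 / 129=-890.59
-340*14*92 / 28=-15640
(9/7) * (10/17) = 90/119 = 0.76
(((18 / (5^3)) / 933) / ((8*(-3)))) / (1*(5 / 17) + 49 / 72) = -306 / 46377875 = -0.00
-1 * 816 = -816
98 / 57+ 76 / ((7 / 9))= 39674 / 399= 99.43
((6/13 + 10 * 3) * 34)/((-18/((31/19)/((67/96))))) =-2226048/16549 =-134.51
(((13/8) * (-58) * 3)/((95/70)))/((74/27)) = -213759/2812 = -76.02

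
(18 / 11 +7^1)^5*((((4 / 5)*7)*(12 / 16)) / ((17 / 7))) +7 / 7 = 83091.81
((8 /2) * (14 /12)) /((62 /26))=182 /93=1.96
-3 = -3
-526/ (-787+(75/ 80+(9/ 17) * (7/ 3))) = 143072/ 213473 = 0.67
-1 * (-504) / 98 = 36 / 7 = 5.14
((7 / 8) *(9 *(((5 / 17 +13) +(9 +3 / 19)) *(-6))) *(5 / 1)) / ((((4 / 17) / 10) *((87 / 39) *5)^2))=-57909033 / 31958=-1812.04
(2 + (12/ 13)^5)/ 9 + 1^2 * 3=11016329/ 3341637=3.30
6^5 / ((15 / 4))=10368 / 5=2073.60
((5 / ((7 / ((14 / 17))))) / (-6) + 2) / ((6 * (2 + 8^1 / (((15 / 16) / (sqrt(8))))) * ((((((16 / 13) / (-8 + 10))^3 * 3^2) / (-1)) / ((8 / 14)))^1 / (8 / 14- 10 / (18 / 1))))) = 5327725 / 1124236205568- 1065545 * sqrt(2) / 26349286068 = -0.00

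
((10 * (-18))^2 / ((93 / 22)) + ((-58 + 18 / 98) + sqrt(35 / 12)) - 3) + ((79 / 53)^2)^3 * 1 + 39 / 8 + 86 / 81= sqrt(105) / 6 + 166256025089069514889 / 21816646631608248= 7622.31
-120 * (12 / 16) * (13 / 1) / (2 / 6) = -3510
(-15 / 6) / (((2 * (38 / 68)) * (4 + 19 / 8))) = -0.35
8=8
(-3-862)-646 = -1511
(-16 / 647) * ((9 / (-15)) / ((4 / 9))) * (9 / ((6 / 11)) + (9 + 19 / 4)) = 3267 / 3235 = 1.01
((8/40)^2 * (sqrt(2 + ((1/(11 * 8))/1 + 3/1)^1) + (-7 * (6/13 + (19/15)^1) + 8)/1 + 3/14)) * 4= -21202/34125 + 21 * sqrt(22)/275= -0.26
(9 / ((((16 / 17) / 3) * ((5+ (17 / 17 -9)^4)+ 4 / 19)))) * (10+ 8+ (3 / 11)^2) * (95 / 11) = 1811918565 / 1659448208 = 1.09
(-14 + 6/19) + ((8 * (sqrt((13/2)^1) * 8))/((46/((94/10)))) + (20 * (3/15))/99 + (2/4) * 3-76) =-331597/3762 + 752 * sqrt(26)/115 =-54.80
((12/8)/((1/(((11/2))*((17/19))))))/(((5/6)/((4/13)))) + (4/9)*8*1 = 6.28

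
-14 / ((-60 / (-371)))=-2597 / 30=-86.57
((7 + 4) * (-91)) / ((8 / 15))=-1876.88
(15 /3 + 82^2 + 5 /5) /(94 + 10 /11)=70.91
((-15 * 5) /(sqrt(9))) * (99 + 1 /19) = -47050 /19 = -2476.32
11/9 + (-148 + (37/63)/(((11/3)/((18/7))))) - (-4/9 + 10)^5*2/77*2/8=-21123393397/31827411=-663.69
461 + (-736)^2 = 542157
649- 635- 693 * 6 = -4144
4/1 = 4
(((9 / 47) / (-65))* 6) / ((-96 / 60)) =27 / 2444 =0.01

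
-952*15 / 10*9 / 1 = -12852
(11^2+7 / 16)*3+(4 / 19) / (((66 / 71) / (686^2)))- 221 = 1070631823 / 10032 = 106721.67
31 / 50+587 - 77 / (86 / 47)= 586454 / 1075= 545.54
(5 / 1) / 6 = 0.83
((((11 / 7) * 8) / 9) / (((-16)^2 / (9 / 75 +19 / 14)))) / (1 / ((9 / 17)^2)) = 51183 / 22657600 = 0.00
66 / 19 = 3.47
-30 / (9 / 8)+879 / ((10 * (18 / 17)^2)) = 55877 / 1080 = 51.74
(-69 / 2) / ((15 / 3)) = -69 / 10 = -6.90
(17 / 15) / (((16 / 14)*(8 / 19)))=2261 / 960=2.36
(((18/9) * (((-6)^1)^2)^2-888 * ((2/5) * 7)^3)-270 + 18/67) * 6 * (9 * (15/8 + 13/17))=-348482794158/142375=-2447640.35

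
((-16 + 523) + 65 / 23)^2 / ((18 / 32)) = 2199985216 / 4761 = 462084.69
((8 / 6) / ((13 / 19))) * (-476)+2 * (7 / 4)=-924.09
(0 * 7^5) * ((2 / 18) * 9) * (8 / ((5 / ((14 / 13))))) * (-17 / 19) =0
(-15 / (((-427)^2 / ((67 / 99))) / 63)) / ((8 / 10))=-5025 / 1146068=-0.00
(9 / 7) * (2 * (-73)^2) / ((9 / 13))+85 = 139149 / 7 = 19878.43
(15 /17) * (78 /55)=1.25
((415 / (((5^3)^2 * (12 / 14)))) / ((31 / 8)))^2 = 5400976 / 84462890625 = 0.00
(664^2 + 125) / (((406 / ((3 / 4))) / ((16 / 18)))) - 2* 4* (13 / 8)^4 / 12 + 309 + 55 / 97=17785850803 / 17283072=1029.09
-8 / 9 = -0.89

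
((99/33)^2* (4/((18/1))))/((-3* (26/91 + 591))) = -14/12417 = -0.00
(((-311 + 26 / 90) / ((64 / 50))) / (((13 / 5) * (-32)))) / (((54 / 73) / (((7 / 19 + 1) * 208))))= 165861475 / 147744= 1122.63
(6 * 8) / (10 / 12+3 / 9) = 288 / 7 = 41.14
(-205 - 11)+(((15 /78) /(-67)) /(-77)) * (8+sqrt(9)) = -2633899 /12194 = -216.00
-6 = -6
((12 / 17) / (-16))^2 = 9 / 4624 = 0.00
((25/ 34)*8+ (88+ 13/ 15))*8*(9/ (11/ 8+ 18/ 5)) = 4638912/ 3383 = 1371.24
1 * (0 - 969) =-969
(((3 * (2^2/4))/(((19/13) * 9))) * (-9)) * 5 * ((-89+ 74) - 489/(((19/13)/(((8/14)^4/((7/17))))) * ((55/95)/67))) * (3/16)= 19322.56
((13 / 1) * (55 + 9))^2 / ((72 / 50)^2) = 333827.16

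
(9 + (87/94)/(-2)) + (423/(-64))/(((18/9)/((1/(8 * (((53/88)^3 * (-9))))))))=244827943/27988876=8.75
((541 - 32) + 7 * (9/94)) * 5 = 239545/94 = 2548.35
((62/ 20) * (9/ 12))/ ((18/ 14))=217/ 120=1.81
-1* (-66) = 66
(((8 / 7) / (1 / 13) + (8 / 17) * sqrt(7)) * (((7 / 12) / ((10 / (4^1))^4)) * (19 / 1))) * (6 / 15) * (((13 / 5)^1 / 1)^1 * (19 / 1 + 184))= 22463168 * sqrt(7) / 796875 + 41717312 / 46875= 964.55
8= 8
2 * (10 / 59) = 20 / 59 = 0.34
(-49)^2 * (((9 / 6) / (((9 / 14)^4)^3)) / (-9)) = -68061041806542848 / 847288609443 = -80328.05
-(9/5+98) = -499/5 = -99.80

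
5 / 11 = 0.45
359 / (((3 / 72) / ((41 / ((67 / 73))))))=25787688 / 67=384890.87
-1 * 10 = -10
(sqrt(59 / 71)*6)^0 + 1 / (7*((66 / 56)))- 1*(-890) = 29407 / 33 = 891.12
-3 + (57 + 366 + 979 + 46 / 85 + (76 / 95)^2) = 595077 / 425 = 1400.18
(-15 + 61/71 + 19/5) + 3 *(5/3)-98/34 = -8.22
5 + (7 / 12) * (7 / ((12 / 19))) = 11.47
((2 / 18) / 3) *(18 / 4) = 1 / 6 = 0.17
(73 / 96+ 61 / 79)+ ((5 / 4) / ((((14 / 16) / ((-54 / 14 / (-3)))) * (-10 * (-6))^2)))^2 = 1395341387 / 910459200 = 1.53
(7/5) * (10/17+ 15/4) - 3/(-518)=107069/17612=6.08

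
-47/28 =-1.68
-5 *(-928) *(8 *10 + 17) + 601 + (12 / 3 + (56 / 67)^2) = 2023128101 / 4489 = 450685.70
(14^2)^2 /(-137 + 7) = -19208 /65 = -295.51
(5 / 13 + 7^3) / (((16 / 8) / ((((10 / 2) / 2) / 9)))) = 620 / 13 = 47.69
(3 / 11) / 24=1 / 88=0.01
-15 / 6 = -5 / 2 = -2.50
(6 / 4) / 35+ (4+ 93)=6793 / 70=97.04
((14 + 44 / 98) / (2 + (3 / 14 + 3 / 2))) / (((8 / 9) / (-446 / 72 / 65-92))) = -38144031 / 94640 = -403.04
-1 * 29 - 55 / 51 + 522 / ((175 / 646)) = 16929362 / 8925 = 1896.85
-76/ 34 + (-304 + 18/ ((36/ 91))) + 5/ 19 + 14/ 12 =-251267/ 969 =-259.31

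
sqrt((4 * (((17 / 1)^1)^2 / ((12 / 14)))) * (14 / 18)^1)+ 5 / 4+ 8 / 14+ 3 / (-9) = 125 / 84+ 119 * sqrt(6) / 9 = 33.88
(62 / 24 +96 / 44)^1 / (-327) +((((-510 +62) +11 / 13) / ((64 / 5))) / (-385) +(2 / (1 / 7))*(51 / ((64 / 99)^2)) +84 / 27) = 382479912849 / 223455232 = 1711.66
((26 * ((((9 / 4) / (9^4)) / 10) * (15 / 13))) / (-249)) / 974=-1 / 235735272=-0.00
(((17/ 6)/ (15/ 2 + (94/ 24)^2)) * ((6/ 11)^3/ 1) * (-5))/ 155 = -88128/ 135707429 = -0.00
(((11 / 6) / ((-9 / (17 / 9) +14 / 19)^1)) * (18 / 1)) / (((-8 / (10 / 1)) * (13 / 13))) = 53295 / 5204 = 10.24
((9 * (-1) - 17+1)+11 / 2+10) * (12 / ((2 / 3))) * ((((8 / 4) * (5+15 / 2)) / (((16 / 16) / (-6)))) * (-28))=-718200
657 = 657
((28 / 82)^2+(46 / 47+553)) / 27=43777409 / 2133189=20.52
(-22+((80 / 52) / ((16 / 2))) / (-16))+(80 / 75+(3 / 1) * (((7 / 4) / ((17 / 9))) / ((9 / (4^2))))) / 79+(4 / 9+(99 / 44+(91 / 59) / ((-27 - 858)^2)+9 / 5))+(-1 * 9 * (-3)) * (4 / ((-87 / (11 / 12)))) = -4636792002927991 / 249565552485600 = -18.58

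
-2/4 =-0.50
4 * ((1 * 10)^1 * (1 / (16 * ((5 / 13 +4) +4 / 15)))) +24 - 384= -652065 / 1814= -359.46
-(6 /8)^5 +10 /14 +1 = 1.48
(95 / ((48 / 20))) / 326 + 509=509.12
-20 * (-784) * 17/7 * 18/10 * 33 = 2261952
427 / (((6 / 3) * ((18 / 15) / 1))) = 2135 / 12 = 177.92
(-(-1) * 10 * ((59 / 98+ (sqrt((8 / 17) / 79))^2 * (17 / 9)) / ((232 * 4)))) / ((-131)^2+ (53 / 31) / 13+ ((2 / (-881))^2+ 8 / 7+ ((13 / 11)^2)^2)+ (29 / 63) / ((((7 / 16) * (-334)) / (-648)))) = 163409560487340046165 / 424456883099098911590115168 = 0.00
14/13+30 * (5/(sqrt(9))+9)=4174/13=321.08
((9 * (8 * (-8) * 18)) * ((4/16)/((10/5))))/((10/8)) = -5184/5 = -1036.80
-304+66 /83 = -25166 /83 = -303.20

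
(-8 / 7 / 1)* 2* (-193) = 3088 / 7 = 441.14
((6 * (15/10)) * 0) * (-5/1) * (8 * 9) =0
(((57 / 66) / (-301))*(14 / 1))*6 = -0.24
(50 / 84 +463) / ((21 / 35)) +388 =146243 / 126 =1160.66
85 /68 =5 /4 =1.25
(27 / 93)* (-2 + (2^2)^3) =18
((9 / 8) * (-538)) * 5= -12105 / 4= -3026.25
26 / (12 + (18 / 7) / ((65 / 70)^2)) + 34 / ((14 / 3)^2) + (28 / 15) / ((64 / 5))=569463 / 165424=3.44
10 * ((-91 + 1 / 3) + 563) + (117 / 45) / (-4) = 283361 / 60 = 4722.68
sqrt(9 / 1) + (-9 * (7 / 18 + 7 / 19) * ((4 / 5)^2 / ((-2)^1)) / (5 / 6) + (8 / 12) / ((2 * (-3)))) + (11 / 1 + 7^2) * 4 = 5247694 / 21375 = 245.51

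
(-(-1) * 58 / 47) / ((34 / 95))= 2755 / 799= 3.45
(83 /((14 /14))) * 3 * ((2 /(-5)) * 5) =-498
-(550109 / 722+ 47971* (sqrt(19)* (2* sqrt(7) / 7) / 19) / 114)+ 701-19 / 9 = -6853* sqrt(133) / 1083-409601 / 6498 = -136.01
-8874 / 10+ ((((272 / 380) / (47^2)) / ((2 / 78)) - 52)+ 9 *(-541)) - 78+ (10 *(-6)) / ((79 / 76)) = -19708935316 / 3315709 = -5944.11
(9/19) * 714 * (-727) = -4671702/19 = -245879.05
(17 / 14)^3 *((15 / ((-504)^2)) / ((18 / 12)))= 24565 / 348509952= 0.00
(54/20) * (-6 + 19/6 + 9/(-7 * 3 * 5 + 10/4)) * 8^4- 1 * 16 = -33129488/1025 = -32321.45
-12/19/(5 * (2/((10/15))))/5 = -4/475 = -0.01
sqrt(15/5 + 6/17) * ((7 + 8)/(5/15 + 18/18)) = 45 * sqrt(969)/68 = 20.60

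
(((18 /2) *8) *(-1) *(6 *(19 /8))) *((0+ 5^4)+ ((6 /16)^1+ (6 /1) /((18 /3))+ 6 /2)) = -2582955 /4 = -645738.75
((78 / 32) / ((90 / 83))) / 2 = 1079 / 960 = 1.12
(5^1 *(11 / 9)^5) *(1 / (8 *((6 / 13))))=10468315 / 2834352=3.69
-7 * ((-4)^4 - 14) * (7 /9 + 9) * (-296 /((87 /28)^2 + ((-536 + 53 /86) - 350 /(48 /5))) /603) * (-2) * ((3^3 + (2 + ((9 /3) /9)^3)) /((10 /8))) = 9329929393799168 /13885434092655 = 671.92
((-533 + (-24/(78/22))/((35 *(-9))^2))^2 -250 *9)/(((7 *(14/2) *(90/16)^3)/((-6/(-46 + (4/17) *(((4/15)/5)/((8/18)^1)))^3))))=294908204393298267884416/147765003768075331489732335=0.00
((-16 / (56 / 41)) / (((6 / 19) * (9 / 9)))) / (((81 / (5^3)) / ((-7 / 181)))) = 97375 / 43983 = 2.21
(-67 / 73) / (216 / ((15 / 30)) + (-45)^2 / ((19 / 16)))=-1273 / 2964384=-0.00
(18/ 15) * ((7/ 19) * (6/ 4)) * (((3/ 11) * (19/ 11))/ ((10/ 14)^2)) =9261/ 15125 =0.61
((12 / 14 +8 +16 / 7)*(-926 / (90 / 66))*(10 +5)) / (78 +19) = -794508 / 679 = -1170.11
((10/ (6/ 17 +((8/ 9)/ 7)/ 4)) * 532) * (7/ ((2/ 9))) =435626.65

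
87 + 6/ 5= 88.20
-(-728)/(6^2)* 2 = 364/9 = 40.44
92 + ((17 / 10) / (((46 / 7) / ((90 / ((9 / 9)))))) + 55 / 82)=109344 / 943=115.95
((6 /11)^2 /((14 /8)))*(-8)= -1152 /847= -1.36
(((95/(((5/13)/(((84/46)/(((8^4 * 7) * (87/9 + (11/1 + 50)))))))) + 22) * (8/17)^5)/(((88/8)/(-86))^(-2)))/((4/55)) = 1462072081745/12801038831468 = 0.11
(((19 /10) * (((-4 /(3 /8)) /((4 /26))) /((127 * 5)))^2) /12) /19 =5408 /54435375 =0.00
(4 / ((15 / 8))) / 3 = 32 / 45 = 0.71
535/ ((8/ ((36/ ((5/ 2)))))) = 963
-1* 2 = -2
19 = 19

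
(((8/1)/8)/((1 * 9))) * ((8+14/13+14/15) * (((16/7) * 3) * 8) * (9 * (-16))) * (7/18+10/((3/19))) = -2292678656/4095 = -559872.69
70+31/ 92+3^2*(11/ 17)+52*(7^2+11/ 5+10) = 25481943/ 7820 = 3258.56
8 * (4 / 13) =32 / 13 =2.46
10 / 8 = 5 / 4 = 1.25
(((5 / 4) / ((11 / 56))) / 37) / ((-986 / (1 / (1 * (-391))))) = 35 / 78454541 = 0.00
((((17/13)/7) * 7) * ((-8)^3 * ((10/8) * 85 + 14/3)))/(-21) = 2896256/819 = 3536.33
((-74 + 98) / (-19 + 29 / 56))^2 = 200704 / 119025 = 1.69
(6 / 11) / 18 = 1 / 33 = 0.03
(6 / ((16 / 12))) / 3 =3 / 2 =1.50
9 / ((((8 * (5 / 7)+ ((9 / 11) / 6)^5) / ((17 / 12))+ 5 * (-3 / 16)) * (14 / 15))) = 19326120 / 6205267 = 3.11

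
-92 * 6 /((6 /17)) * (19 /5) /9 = -29716 /45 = -660.36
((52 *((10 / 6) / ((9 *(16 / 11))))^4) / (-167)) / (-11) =10814375 / 1454090600448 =0.00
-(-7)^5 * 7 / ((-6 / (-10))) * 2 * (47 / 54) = 27647515 / 81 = 341327.35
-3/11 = -0.27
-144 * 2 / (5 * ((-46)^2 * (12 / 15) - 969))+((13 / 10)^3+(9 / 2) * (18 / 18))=23948443 / 3619000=6.62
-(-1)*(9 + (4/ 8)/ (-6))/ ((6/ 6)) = 107/ 12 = 8.92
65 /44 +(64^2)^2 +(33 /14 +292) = 16777511.83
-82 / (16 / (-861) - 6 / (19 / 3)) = 670719 / 7901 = 84.89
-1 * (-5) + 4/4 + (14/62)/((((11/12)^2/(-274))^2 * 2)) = 5451439002/453871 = 12010.99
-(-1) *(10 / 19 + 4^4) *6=29244 / 19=1539.16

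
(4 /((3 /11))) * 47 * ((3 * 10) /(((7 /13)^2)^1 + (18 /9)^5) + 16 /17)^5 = 314123788102642987392 /19914228926965099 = 15773.84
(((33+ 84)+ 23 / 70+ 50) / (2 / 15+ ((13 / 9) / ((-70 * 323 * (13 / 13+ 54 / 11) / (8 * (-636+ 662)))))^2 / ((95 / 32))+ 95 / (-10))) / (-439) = 8227916300638125 / 202194467584257719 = 0.04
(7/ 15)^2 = 49/ 225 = 0.22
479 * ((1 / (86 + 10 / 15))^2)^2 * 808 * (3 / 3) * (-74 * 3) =-434975589 / 285610000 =-1.52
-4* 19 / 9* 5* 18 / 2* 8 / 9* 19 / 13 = -57760 / 117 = -493.68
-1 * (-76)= 76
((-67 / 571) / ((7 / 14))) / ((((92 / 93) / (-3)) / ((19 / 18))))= 39463 / 52532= 0.75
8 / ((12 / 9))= 6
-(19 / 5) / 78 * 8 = -76 / 195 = -0.39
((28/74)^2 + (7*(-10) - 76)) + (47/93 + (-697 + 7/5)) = -535337081/636585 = -840.95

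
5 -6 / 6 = 4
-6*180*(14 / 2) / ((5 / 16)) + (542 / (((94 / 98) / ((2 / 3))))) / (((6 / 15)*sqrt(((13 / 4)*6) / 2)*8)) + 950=-23242 + 66395*sqrt(39) / 10998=-23204.30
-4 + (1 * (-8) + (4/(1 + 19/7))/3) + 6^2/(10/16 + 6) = -12830/2067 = -6.21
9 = 9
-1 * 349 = -349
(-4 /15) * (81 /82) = -54 /205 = -0.26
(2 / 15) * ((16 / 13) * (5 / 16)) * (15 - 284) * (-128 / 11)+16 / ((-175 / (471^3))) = -717187478704 / 75075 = -9552946.77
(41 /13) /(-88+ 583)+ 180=1158341 /6435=180.01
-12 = -12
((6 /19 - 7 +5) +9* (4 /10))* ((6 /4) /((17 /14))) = 3822 /1615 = 2.37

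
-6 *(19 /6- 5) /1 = 11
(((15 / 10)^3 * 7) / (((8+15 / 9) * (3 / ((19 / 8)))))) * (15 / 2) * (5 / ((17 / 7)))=1885275 / 63104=29.88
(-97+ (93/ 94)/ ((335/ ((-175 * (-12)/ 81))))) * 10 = -27469070/ 28341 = -969.23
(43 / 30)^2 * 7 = 12943 / 900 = 14.38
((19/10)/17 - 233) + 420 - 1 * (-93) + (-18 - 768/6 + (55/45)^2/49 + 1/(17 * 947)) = 5041930661/37586430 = 134.14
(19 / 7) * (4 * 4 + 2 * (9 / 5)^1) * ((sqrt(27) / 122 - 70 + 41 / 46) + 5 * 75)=399 * sqrt(3) / 305 + 1871443 / 115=16275.68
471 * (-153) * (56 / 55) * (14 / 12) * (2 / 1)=-9416232 / 55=-171204.22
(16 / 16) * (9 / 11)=9 / 11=0.82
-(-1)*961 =961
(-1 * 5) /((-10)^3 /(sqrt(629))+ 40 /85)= 3145 /2124704+ 10625 * sqrt(629) /2124704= 0.13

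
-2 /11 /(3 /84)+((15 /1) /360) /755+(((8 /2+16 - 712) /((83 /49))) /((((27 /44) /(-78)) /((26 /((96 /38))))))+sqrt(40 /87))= 2 *sqrt(870) /87+79572069266297 /148892040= 534428.64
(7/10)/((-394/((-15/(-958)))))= -21/754904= -0.00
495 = 495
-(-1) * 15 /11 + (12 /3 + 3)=92 /11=8.36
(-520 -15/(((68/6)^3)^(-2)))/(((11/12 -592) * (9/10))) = 308965937600/5170797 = 59752.09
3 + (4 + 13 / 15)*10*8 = 1177 / 3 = 392.33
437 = 437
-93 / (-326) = 93 / 326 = 0.29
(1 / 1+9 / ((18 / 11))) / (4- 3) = 13 / 2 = 6.50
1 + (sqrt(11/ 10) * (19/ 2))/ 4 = 1 + 19 * sqrt(110)/ 80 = 3.49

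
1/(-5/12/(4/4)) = -12/5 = -2.40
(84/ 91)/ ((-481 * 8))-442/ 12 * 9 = -2072871/ 6253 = -331.50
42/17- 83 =-1369/17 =-80.53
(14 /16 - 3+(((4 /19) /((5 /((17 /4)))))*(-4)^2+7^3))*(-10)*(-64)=4179856 /19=219992.42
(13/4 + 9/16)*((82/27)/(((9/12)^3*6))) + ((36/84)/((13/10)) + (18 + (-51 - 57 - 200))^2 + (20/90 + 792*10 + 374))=18388996898/199017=92399.13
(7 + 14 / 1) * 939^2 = 18516141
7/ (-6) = -7/ 6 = -1.17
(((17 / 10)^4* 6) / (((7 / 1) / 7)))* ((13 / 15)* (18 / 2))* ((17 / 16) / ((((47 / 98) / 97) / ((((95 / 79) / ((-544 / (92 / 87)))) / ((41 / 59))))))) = -399173365308081 / 1412722240000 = -282.56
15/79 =0.19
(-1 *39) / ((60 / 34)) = -221 / 10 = -22.10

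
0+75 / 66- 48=-1031 / 22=-46.86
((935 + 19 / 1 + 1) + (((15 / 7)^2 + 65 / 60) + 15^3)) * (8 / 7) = 5098754 / 1029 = 4955.06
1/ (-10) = -1/ 10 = -0.10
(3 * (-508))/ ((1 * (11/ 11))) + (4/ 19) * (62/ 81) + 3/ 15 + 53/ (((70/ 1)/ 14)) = -11642834/ 7695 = -1513.04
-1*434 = -434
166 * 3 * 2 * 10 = 9960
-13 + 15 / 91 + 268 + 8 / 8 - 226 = 2745 / 91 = 30.16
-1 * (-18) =18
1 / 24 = 0.04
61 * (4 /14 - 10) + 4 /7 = -592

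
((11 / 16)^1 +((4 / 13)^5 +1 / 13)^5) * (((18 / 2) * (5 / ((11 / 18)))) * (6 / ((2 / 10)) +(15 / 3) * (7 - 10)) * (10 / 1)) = 2357734011461771413620106843673625 / 310482040654139933305352546492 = 7593.79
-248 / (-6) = 124 / 3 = 41.33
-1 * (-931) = 931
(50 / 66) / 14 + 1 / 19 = 937 / 8778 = 0.11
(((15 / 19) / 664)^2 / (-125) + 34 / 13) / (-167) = -27057787403 / 1727719314880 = -0.02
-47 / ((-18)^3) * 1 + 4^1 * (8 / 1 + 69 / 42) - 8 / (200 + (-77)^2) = 357505867 / 9267048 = 38.58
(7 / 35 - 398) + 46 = -1759 / 5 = -351.80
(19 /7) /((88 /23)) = 0.71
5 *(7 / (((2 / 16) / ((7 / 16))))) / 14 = 35 / 4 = 8.75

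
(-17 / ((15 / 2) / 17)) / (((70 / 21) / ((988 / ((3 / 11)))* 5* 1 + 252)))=-15922744 / 75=-212303.25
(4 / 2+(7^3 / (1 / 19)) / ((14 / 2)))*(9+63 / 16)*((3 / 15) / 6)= 402.36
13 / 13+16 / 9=25 / 9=2.78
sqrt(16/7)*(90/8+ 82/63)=18.98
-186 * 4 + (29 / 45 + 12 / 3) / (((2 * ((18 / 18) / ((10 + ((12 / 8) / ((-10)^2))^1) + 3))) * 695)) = -9306895973 / 12510000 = -743.96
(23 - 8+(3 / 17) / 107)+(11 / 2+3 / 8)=303797 / 14552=20.88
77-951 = -874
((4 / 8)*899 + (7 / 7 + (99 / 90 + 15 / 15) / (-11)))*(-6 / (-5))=148602 / 275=540.37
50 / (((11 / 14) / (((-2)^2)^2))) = 11200 / 11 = 1018.18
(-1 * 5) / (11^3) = -5 / 1331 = -0.00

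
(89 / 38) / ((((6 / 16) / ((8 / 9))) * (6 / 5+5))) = 14240 / 15903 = 0.90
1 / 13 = 0.08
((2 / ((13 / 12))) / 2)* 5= 60 / 13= 4.62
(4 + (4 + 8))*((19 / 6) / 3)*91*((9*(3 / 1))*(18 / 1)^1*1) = 746928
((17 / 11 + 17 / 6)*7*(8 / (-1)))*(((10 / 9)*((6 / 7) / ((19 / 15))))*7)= -809200 / 627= -1290.59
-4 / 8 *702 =-351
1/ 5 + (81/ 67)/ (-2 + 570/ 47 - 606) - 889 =-8338749523/ 9382010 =-888.80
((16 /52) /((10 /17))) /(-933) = -34 /60645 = -0.00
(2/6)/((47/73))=73/141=0.52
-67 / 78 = -0.86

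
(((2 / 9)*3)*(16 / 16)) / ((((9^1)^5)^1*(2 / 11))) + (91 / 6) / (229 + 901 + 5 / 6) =16195012 / 1201942395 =0.01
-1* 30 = -30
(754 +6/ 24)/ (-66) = -3017/ 264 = -11.43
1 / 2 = 0.50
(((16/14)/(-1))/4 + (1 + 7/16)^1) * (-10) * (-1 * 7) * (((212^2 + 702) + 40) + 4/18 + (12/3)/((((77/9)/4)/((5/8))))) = 3403596415/924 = 3683545.90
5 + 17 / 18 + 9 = 269 / 18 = 14.94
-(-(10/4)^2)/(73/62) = 775/146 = 5.31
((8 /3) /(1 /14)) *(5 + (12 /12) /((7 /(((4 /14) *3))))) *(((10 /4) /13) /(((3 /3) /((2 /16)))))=1255 /273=4.60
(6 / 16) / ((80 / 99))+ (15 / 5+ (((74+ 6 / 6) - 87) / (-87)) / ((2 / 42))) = 118053 / 18560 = 6.36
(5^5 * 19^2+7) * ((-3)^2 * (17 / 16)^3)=12178372.23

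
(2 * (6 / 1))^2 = 144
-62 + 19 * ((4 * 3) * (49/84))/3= -53/3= -17.67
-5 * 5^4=-3125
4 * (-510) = -2040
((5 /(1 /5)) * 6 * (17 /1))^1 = 2550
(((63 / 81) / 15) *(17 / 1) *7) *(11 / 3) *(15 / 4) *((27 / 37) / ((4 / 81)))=742203 / 592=1253.72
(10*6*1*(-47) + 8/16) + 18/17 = -95827/34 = -2818.44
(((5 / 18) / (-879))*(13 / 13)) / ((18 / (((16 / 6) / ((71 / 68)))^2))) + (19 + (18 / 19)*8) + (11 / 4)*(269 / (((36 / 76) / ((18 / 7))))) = 3473363321105219 / 859240496646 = 4042.36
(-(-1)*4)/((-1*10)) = -2/5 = -0.40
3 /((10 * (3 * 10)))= 1 /100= 0.01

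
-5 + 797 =792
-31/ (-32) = 31/ 32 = 0.97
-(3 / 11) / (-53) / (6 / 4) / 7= 2 / 4081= 0.00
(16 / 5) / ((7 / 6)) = 96 / 35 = 2.74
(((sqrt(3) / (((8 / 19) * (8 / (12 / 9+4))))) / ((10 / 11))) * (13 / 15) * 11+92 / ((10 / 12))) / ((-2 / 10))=-552 -29887 * sqrt(3) / 360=-695.79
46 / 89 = 0.52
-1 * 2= -2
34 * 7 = 238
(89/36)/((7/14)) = 89/18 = 4.94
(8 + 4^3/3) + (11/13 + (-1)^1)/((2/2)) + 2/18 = 3427/117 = 29.29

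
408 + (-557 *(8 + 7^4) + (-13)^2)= -1341236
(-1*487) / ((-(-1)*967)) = -487 / 967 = -0.50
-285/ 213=-95/ 71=-1.34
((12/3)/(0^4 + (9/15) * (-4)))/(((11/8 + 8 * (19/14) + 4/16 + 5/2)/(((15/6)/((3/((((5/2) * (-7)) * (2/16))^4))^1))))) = -262609375/123715584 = -2.12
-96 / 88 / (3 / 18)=-72 / 11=-6.55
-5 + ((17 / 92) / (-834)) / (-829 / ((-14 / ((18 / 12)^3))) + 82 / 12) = -5.00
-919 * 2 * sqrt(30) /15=-1838 * sqrt(30) /15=-671.14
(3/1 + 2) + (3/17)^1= 88/17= 5.18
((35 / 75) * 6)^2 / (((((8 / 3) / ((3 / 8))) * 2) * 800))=441 / 640000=0.00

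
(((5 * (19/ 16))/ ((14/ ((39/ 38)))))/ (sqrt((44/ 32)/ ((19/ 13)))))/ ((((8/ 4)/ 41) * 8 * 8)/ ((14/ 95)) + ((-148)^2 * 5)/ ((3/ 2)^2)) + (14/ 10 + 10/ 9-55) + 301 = 1107 * sqrt(5434)/ 8855171072 + 11183/ 45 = 248.51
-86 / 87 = -0.99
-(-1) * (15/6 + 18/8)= 19/4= 4.75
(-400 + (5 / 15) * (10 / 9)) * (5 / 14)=-26975 / 189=-142.72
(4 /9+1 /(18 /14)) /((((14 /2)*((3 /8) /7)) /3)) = 88 /9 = 9.78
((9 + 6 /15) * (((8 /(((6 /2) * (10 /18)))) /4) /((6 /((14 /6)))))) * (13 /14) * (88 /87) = 4.12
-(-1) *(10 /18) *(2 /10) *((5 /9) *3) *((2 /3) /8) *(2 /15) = 1 /486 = 0.00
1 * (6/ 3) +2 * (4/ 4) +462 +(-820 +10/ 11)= -3884/ 11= -353.09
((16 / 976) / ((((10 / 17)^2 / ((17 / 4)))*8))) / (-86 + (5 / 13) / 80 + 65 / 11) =-702559 / 2235491400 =-0.00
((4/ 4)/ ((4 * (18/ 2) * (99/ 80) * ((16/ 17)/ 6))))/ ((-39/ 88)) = -340/ 1053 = -0.32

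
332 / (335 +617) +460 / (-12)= -27121 / 714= -37.98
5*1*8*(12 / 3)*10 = 1600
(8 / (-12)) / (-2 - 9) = 2 / 33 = 0.06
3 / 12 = 1 / 4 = 0.25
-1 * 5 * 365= -1825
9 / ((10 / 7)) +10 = 163 / 10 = 16.30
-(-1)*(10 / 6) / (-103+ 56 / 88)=-55 / 3378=-0.02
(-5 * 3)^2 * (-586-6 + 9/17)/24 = -754125/136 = -5545.04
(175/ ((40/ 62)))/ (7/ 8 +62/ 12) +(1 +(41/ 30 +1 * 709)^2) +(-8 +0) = 13171592009/ 26100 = 504658.70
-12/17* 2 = -1.41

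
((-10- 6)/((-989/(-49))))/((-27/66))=17248/8901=1.94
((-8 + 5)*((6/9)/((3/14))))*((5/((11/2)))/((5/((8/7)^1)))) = -64/33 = -1.94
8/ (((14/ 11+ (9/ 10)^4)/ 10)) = 8800000/ 212171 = 41.48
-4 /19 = -0.21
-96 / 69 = -32 / 23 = -1.39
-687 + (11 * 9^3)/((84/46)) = 3704.36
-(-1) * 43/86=1/2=0.50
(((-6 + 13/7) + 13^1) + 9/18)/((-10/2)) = -131/70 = -1.87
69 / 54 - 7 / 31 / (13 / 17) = 7127 / 7254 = 0.98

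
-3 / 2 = -1.50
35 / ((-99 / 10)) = -350 / 99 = -3.54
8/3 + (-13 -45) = -166/3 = -55.33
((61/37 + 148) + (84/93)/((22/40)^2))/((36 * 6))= 784581/1110296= 0.71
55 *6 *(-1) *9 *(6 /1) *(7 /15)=-8316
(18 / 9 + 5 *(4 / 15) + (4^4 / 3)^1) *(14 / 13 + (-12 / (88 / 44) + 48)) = 148960 / 39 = 3819.49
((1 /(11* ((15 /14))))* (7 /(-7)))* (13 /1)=-182 /165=-1.10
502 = 502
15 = 15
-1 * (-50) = 50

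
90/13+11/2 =323/26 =12.42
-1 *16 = -16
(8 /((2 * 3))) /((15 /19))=76 /45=1.69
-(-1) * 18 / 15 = 6 / 5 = 1.20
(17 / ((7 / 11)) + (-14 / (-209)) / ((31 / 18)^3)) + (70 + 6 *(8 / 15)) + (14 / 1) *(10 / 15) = 71430678289 / 653763495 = 109.26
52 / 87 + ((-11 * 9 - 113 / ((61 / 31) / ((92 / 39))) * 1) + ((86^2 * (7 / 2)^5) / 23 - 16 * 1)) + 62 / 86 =92054890482827 / 545856792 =168642.93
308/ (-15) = -20.53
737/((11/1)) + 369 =436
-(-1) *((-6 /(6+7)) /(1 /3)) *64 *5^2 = -28800 /13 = -2215.38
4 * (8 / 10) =16 / 5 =3.20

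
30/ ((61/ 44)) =1320/ 61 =21.64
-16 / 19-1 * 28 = -548 / 19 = -28.84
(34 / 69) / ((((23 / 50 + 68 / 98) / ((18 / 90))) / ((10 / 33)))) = 166600 / 6437079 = 0.03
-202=-202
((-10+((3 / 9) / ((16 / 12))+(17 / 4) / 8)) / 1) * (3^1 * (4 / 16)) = -885 / 128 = -6.91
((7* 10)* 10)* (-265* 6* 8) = -8904000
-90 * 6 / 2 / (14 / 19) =-2565 / 7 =-366.43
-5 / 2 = -2.50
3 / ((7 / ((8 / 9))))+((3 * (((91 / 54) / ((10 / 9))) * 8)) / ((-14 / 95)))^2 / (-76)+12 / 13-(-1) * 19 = -854431 / 1092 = -782.45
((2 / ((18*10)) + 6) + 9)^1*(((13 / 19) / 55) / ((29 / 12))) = 35126 / 454575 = 0.08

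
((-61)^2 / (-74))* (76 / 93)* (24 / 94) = -565592 / 53909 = -10.49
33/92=0.36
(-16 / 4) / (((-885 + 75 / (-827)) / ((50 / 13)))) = 16540 / 951561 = 0.02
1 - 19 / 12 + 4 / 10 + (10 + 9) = 1129 / 60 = 18.82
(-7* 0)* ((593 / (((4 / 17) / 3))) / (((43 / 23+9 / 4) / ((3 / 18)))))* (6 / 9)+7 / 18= 0.39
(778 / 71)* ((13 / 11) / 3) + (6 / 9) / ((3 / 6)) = 13238 / 2343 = 5.65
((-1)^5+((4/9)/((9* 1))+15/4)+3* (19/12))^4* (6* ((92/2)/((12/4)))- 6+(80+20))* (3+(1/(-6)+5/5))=1595127337147433/688747536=2315982.64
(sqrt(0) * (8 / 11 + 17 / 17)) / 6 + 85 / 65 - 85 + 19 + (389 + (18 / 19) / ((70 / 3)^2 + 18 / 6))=30359578 / 93613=324.31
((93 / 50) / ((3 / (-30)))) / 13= -93 / 65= -1.43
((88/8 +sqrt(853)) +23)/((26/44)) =22*sqrt(853)/13 +748/13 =106.96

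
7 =7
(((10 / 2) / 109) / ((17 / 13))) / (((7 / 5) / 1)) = 325 / 12971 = 0.03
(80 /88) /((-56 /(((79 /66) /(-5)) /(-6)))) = -79 /121968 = -0.00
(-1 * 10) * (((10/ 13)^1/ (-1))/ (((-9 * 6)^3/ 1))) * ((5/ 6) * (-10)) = 625/ 1535274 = 0.00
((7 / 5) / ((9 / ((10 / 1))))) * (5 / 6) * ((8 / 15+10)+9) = 2051 / 81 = 25.32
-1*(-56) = 56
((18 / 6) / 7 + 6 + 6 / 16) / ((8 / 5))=1905 / 448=4.25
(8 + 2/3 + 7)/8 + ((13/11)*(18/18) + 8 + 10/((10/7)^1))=18.14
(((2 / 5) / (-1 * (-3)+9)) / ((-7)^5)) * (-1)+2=1008421 / 504210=2.00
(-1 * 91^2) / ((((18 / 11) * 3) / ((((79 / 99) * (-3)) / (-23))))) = -654199 / 3726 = -175.58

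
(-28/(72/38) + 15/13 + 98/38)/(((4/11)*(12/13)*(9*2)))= -270083/147744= -1.83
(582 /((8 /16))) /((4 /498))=144918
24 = 24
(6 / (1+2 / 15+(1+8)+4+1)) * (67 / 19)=6030 / 4313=1.40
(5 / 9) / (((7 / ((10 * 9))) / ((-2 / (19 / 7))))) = -100 / 19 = -5.26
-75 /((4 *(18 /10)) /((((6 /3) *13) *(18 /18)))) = -1625 /6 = -270.83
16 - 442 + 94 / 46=-9751 / 23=-423.96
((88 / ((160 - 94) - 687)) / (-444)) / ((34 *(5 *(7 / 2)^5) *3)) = 352 / 295423445835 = 0.00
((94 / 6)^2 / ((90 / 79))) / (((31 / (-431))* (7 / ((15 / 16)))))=-75214241 / 187488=-401.17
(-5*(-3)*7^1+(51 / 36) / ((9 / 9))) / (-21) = -1277 / 252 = -5.07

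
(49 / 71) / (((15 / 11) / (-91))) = -49049 / 1065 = -46.06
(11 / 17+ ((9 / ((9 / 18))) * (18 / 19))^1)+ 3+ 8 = 28.70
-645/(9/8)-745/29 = -52115/87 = -599.02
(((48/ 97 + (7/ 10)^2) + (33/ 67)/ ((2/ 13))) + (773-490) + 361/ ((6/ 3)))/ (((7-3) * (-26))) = -303949351/ 67589600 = -4.50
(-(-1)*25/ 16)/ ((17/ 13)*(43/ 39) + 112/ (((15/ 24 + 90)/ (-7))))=-9189375/ 42398864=-0.22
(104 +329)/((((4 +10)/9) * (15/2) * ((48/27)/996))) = 2911059/140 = 20793.28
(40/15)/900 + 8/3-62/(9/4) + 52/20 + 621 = 598.71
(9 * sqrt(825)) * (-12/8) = -135 * sqrt(33)/2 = -387.76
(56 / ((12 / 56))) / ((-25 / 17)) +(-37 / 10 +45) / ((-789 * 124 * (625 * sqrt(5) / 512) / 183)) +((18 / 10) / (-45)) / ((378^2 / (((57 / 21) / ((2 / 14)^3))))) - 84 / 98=-18224249 / 102060 - 1612352 * sqrt(5) / 127390625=-178.59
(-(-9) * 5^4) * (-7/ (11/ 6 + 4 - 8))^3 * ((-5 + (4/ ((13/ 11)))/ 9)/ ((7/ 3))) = -375902.28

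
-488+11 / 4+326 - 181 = -1361 / 4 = -340.25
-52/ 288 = -13/ 72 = -0.18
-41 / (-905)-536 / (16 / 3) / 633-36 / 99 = -2004303 / 4201010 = -0.48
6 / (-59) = -6 / 59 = -0.10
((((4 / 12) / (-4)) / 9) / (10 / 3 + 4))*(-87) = 0.11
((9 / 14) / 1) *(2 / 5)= 9 / 35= 0.26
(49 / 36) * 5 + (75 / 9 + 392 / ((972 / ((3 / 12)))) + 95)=110.24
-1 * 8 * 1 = -8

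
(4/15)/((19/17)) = 68/285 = 0.24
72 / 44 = 18 / 11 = 1.64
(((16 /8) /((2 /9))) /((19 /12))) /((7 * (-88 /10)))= -135 /1463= -0.09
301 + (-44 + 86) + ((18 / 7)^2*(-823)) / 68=219056 / 833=262.97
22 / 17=1.29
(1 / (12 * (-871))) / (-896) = 1 / 9364992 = 0.00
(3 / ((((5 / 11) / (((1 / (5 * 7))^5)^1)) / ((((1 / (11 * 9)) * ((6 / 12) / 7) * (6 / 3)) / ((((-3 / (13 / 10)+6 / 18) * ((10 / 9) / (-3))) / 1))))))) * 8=1404 / 707732265625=0.00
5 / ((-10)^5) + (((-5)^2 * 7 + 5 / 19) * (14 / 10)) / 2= 46619981 / 380000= 122.68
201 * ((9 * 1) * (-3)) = -5427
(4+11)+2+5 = 22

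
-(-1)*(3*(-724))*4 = -8688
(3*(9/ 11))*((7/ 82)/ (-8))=-189/ 7216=-0.03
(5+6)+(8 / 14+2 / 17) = 1391 / 119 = 11.69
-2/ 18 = -1/ 9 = -0.11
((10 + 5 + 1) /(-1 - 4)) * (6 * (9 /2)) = -432 /5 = -86.40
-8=-8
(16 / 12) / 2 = 0.67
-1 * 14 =-14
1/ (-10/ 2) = -1/ 5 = -0.20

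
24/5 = 4.80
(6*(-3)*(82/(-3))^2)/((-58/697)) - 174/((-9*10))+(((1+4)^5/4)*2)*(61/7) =1067125529/6090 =175225.87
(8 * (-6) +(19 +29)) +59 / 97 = 59 / 97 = 0.61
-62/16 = -31/8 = -3.88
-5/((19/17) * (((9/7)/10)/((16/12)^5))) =-6092800/41553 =-146.63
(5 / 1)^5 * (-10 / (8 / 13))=-203125 / 4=-50781.25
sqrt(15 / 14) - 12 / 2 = -6 +sqrt(210) / 14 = -4.96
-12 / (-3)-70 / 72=109 / 36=3.03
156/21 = 52/7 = 7.43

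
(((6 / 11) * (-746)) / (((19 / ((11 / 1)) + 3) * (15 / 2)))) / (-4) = 373 / 130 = 2.87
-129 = -129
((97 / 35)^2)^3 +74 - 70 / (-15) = 2932746702287 / 5514796875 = 531.80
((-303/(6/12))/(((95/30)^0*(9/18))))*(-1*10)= 12120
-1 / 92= -0.01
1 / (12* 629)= 1 / 7548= 0.00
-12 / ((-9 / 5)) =20 / 3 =6.67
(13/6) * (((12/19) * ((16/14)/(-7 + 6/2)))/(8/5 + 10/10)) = -20/133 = -0.15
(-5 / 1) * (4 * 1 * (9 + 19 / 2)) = -370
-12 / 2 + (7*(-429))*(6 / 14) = -1293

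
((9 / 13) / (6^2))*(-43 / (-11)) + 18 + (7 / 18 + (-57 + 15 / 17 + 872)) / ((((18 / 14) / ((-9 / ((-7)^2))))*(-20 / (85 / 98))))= 163384369 / 7063056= 23.13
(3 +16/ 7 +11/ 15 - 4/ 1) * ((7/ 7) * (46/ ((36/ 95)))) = 46322/ 189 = 245.09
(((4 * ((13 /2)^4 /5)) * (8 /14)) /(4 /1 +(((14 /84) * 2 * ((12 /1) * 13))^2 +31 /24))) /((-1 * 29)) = -685464 /65998345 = -0.01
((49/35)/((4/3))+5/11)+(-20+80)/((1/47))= 620731/220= 2821.50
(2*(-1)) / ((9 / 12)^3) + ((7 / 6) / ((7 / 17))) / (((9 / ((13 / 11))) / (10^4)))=367864 / 99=3715.80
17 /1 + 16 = 33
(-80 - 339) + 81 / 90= -418.10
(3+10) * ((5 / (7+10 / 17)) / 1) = 1105 / 129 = 8.57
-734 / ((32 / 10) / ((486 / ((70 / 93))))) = -8293833 / 56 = -148104.16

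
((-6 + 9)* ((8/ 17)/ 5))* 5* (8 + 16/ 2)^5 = 25165824/ 17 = 1480342.59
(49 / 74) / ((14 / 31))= 217 / 148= 1.47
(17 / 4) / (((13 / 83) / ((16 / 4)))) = 1411 / 13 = 108.54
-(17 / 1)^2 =-289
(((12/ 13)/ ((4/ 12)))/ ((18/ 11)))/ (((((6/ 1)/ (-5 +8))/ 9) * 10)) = 0.76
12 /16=3 /4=0.75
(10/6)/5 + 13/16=55/48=1.15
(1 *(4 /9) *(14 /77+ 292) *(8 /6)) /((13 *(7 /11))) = 51424 /2457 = 20.93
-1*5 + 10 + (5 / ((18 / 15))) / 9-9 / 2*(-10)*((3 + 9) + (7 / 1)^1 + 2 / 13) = 608905 / 702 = 867.39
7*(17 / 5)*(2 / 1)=238 / 5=47.60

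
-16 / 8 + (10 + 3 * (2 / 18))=25 / 3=8.33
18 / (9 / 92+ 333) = 184 / 3405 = 0.05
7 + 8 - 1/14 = 209/14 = 14.93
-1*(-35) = 35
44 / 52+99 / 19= 1496 / 247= 6.06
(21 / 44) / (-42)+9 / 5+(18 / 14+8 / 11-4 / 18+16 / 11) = 139541 / 27720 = 5.03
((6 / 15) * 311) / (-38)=-311 / 95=-3.27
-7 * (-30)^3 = 189000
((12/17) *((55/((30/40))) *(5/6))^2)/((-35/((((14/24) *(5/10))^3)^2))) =-0.05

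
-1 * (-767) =767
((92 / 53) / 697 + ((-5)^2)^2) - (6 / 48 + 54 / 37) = 6816786903 / 10934536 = 623.42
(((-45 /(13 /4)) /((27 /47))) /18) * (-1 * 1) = 470 /351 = 1.34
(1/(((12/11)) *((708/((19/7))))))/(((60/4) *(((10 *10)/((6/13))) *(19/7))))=11/27612000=0.00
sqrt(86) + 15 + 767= sqrt(86) + 782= 791.27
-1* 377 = -377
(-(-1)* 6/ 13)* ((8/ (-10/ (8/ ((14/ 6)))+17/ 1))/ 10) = 288/ 10985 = 0.03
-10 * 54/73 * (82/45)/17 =-984/1241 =-0.79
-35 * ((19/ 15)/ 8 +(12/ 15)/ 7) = -229/ 24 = -9.54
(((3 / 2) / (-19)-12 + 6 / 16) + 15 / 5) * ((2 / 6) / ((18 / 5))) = -245 / 304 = -0.81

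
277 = 277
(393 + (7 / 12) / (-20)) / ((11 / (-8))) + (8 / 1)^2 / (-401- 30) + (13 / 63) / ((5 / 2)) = -853823951 / 2986830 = -285.86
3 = 3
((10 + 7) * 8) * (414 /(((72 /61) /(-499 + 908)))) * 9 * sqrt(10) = 175591062 * sqrt(10) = 555267692.69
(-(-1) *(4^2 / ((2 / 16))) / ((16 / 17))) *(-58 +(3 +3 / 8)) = -7429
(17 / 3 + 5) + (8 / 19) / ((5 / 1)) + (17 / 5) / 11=34673 / 3135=11.06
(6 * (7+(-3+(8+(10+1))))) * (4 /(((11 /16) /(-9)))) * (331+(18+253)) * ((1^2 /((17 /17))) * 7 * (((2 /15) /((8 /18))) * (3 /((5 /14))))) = -21102633216 /275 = -76736848.06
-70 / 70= -1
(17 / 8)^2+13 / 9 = 3433 / 576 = 5.96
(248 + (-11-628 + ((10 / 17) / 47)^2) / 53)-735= -16885706350 / 33835253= -499.06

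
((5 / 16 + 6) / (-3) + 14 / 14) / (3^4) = -0.01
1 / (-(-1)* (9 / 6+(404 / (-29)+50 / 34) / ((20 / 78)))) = -2465 / 116091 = -0.02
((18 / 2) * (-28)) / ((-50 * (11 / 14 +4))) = 1764 / 1675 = 1.05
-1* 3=-3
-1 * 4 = -4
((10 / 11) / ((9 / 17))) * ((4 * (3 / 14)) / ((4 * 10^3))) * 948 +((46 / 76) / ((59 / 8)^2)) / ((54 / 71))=2498859079 / 6875149050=0.36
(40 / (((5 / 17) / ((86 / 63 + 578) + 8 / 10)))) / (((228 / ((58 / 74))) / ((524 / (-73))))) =-94421379328 / 48496455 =-1946.97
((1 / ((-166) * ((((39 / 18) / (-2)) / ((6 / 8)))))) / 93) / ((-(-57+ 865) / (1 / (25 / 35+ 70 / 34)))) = -119 / 5945894240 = -0.00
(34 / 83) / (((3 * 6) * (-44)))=-17 / 32868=-0.00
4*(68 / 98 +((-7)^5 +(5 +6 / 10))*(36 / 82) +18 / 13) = -29496.58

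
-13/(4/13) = -169/4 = -42.25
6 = 6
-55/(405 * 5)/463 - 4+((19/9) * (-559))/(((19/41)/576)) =-275050752311/187515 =-1466820.00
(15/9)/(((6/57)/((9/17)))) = 285/34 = 8.38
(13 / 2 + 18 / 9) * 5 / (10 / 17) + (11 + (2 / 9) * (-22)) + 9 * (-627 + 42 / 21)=-199679 / 36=-5546.64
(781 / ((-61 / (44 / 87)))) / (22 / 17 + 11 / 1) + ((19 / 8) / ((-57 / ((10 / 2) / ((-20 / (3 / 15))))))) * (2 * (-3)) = -4349473 / 8066640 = -0.54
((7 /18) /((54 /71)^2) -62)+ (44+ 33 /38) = -16414391 /997272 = -16.46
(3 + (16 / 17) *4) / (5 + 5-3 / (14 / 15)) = 322 / 323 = 1.00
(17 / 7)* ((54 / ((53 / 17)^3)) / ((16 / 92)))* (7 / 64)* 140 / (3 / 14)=4235767515 / 2382032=1778.22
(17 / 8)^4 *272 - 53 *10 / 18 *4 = 12507353 / 2304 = 5428.54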